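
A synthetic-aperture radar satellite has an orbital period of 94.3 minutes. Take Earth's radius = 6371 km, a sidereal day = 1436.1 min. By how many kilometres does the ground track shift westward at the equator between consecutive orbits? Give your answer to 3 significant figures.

2630 km

T = 94.3 min = 5658.0 s.
During one orbit Earth rotates (5658.0 / 86166) × 360° = 23.64°.
At the equator that is 23.64° × (2π·6371/360) km/° = 23.64 × 111.2 = 2629 km.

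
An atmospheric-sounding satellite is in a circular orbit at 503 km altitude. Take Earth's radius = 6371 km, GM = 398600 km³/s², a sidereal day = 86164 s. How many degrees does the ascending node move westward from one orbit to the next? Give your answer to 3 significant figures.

Semi-major axis a = 6371 + 503 = 6874 km. Period T = 2π√(a³/μ) = 2π√(6874³/398600) = 5671.9 s = 94.53 min.
During one orbit Earth rotates (5671.9 / 86164) × 360° = 23.70°.

23.7°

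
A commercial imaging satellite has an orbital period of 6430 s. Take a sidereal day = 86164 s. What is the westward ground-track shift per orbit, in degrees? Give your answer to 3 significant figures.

During one orbit Earth rotates (6430.0 / 86164) × 360° = 26.87°.

26.9°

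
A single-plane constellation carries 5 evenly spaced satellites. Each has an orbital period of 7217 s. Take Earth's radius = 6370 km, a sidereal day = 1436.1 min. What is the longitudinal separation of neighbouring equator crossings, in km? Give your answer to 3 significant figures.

670 km

Single-satellite node shift = (7217.0/86166) × 360° = 30.15°.
With 5 satellites evenly phased, successive equator crossings are 30.15/5 = 6.030° apart.
That is 6.030 × 111.2 = 670 km at the equator.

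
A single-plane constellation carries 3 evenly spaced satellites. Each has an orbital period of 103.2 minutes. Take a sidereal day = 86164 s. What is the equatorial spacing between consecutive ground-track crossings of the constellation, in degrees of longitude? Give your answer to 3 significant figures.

8.62°

T = 103.2 min = 6192.0 s.
Single-satellite node shift = (6192.0/86164) × 360° = 25.87°.
With 3 satellites evenly phased, successive equator crossings are 25.87/3 = 8.624° apart.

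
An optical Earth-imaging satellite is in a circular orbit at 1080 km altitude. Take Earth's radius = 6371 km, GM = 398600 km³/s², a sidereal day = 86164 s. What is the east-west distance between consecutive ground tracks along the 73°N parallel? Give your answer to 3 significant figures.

869 km

Semi-major axis a = 6371 + 1080 = 7451 km. Period T = 2π√(a³/μ) = 2π√(7451³/398600) = 6400.8 s = 106.68 min.
Node shift per orbit = (6400.8/86164) × 360° = 26.74°.
Equatorial spacing = 26.74 × 111.2 km/° = 2974 km.
At 73° latitude, spacing = 2974 × cos(73°) = 869 km.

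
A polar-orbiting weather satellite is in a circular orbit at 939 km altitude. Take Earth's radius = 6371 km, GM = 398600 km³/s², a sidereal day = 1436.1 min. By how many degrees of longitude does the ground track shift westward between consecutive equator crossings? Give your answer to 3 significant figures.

26.0°

Semi-major axis a = 6371 + 939 = 7310 km. Period T = 2π√(a³/μ) = 2π√(7310³/398600) = 6220.0 s = 103.67 min.
During one orbit Earth rotates (6220.0 / 86166) × 360° = 25.99°.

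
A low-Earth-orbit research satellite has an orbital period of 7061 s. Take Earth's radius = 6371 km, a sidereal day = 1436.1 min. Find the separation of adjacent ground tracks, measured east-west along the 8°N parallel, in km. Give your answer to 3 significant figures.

Node shift per orbit = (7061.0/86166) × 360° = 29.50°.
Equatorial spacing = 29.50 × 111.2 km/° = 3280 km.
At 8° latitude, spacing = 3280 × cos(8°) = 3248 km.

3250 km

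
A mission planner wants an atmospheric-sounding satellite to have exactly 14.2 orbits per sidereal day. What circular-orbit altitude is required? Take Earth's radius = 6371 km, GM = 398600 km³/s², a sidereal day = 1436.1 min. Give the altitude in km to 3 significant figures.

Required period T = 86166 / 14.2 = 6068.0 s.
From T = 2π√(a³/μ): a = (μ T²/4π²)^(1/3) = (398600 × 6068.0² / 4π²)^(1/3) = 7190 km.
Altitude h = a − R = 7190 − 6371 = 819 km.

819 km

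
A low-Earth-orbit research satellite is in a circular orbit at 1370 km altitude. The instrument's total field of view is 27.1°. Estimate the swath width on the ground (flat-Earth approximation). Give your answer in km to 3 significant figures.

Half-angle = 27.1°/2 = 13.55°.
Swath width ≈ 2h·tan(θ/2) = 2 × 1370 × tan(13.55°) = 660.3 km.

660 km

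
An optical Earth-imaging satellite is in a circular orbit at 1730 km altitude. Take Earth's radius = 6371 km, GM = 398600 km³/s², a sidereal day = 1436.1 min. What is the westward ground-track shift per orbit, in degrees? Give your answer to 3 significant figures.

30.3°

Semi-major axis a = 6371 + 1730 = 8101 km. Period T = 2π√(a³/μ) = 2π√(8101³/398600) = 7256.4 s = 120.94 min.
During one orbit Earth rotates (7256.4 / 86166) × 360° = 30.32°.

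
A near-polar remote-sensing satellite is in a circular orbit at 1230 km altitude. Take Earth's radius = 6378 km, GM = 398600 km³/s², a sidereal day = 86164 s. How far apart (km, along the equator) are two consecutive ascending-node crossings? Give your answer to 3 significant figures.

3070 km

Semi-major axis a = 6378 + 1230 = 7608 km. Period T = 2π√(a³/μ) = 2π√(7608³/398600) = 6604.2 s = 110.07 min.
During one orbit Earth rotates (6604.2 / 86164) × 360° = 27.59°.
At the equator that is 27.59° × (2π·6378/360) km/° = 27.59 × 111.3 = 3072 km.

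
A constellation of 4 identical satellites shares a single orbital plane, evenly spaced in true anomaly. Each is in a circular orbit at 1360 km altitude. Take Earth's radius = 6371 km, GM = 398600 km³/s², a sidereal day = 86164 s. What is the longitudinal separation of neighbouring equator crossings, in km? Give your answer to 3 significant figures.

786 km

Semi-major axis a = 6371 + 1360 = 7731 km. Period T = 2π√(a³/μ) = 2π√(7731³/398600) = 6765.0 s = 112.75 min.
Single-satellite node shift = (6765.0/86164) × 360° = 28.26°.
With 4 satellites evenly phased, successive equator crossings are 28.26/4 = 7.066° apart.
That is 7.066 × 111.2 = 786 km at the equator.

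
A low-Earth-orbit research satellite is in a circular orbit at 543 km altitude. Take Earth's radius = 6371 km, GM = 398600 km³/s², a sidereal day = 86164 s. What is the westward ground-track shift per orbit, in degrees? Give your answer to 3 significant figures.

Semi-major axis a = 6371 + 543 = 6914 km. Period T = 2π√(a³/μ) = 2π√(6914³/398600) = 5721.4 s = 95.36 min.
During one orbit Earth rotates (5721.4 / 86164) × 360° = 23.90°.

23.9°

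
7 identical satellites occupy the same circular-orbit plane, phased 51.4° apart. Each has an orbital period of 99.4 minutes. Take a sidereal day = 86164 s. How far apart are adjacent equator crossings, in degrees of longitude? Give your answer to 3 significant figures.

3.56°

T = 99.4 min = 5964.0 s.
Single-satellite node shift = (5964.0/86164) × 360° = 24.92°.
With 7 satellites evenly phased, successive equator crossings are 24.92/7 = 3.560° apart.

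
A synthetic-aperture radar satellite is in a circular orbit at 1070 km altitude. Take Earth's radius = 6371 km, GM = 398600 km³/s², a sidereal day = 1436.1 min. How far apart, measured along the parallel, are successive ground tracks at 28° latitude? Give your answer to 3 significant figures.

Semi-major axis a = 6371 + 1070 = 7441 km. Period T = 2π√(a³/μ) = 2π√(7441³/398600) = 6387.9 s = 106.47 min.
Node shift per orbit = (6387.9/86166) × 360° = 26.69°.
Equatorial spacing = 26.69 × 111.2 km/° = 2968 km.
At 28° latitude, spacing = 2968 × cos(28°) = 2620 km.

2620 km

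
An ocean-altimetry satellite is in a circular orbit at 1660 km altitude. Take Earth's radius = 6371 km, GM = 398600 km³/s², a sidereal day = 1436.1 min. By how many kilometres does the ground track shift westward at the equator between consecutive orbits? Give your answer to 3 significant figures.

Semi-major axis a = 6371 + 1660 = 8031 km. Period T = 2π√(a³/μ) = 2π√(8031³/398600) = 7162.5 s = 119.38 min.
During one orbit Earth rotates (7162.5 / 86166) × 360° = 29.92°.
At the equator that is 29.92° × (2π·6371/360) km/° = 29.92 × 111.2 = 3327 km.

3330 km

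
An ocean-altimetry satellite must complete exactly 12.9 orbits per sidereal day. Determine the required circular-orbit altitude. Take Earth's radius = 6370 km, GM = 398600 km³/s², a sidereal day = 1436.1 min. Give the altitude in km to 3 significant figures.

Required period T = 86166 / 12.9 = 6679.5 s.
From T = 2π√(a³/μ): a = (μ T²/4π²)^(1/3) = (398600 × 6679.5² / 4π²)^(1/3) = 7666 km.
Altitude h = a − R = 7666 − 6370 = 1296 km.

1300 km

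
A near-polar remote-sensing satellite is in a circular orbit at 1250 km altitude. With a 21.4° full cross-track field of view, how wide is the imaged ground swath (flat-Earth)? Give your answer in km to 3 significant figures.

Half-angle = 21.4°/2 = 10.7°.
Swath width ≈ 2h·tan(θ/2) = 2 × 1250 × tan(10.7°) = 472.4 km.

472 km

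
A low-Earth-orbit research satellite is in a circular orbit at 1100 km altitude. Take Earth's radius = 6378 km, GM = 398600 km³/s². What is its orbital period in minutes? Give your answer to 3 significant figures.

107 min

Semi-major axis a = 6378 + 1100 = 7478 km. Period T = 2π√(a³/μ) = 2π√(7478³/398600) = 6435.6 s = 107.26 min.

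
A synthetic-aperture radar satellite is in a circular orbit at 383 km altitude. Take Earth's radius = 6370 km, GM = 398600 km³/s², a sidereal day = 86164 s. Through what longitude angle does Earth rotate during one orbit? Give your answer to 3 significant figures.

Semi-major axis a = 6370 + 383 = 6753 km. Period T = 2π√(a³/μ) = 2π√(6753³/398600) = 5522.8 s = 92.05 min.
During one orbit Earth rotates (5522.8 / 86164) × 360° = 23.07°.

23.1°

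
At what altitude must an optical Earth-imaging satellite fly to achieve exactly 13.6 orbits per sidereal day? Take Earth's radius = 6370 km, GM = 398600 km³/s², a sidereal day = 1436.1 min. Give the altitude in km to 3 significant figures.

Required period T = 86166 / 13.6 = 6335.7 s.
From T = 2π√(a³/μ): a = (μ T²/4π²)^(1/3) = (398600 × 6335.7² / 4π²)^(1/3) = 7400 km.
Altitude h = a − R = 7400 − 6370 = 1030 km.

1030 km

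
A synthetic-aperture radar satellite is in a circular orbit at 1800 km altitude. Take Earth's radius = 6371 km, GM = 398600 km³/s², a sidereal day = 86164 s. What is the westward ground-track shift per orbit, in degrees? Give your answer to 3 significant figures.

30.7°

Semi-major axis a = 6371 + 1800 = 8171 km. Period T = 2π√(a³/μ) = 2π√(8171³/398600) = 7350.6 s = 122.51 min.
During one orbit Earth rotates (7350.6 / 86164) × 360° = 30.71°.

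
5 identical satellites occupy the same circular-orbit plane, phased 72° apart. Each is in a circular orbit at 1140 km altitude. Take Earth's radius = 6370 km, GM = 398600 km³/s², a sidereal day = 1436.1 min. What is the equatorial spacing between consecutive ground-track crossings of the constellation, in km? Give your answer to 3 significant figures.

Semi-major axis a = 6370 + 1140 = 7510 km. Period T = 2π√(a³/μ) = 2π√(7510³/398600) = 6477.0 s = 107.95 min.
Single-satellite node shift = (6477.0/86166) × 360° = 27.06°.
With 5 satellites evenly phased, successive equator crossings are 27.06/5 = 5.412° apart.
That is 5.412 × 111.2 = 602 km at the equator.

602 km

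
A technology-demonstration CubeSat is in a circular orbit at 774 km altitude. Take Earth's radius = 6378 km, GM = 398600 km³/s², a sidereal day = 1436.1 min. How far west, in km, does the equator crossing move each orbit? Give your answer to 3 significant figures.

Semi-major axis a = 6378 + 774 = 7152 km. Period T = 2π√(a³/μ) = 2π√(7152³/398600) = 6019.4 s = 100.32 min.
During one orbit Earth rotates (6019.4 / 86166) × 360° = 25.15°.
At the equator that is 25.15° × (2π·6378/360) km/° = 25.15 × 111.3 = 2800 km.

2800 km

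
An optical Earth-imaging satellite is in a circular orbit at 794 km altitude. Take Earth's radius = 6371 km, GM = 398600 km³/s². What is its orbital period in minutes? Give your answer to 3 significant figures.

101 min

Semi-major axis a = 6371 + 794 = 7165 km. Period T = 2π√(a³/μ) = 2π√(7165³/398600) = 6035.8 s = 100.60 min.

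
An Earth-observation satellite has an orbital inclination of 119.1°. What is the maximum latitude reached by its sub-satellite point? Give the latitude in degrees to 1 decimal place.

60.9°

Retrograde orbit: the ground track reaches ±(180° − i) = ±(180 − 119.1) = ±60.9°.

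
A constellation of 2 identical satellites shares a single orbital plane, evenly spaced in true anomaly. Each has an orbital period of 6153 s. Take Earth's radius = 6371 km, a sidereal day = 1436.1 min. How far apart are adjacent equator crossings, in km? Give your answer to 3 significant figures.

Single-satellite node shift = (6153.0/86166) × 360° = 25.71°.
With 2 satellites evenly phased, successive equator crossings are 25.71/2 = 12.854° apart.
That is 12.854 × 111.2 = 1429 km at the equator.

1430 km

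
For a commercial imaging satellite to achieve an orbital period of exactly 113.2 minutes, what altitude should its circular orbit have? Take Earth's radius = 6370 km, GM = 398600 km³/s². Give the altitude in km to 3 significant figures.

T = 113.2 min = 6792.0 s.
From T = 2π√(a³/μ): a = (μ T²/4π²)^(1/3) = (398600 × 6792.0² / 4π²)^(1/3) = 7752 km.
Altitude h = a − R = 7752 − 6370 = 1382 km.

1380 km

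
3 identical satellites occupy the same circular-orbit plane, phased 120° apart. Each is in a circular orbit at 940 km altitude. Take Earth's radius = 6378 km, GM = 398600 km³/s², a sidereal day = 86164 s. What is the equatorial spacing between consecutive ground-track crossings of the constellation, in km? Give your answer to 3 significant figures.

966 km

Semi-major axis a = 6378 + 940 = 7318 km. Period T = 2π√(a³/μ) = 2π√(7318³/398600) = 6230.2 s = 103.84 min.
Single-satellite node shift = (6230.2/86164) × 360° = 26.03°.
With 3 satellites evenly phased, successive equator crossings are 26.03/3 = 8.677° apart.
That is 8.677 × 111.3 = 966 km at the equator.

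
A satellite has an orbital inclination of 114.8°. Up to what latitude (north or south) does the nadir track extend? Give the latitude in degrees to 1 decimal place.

65.2°

Retrograde orbit: the ground track reaches ±(180° − i) = ±(180 − 114.8) = ±65.2°.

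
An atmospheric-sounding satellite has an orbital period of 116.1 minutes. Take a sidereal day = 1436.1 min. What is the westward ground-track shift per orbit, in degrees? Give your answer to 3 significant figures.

T = 116.1 min = 6966.0 s.
During one orbit Earth rotates (6966.0 / 86166) × 360° = 29.10°.

29.1°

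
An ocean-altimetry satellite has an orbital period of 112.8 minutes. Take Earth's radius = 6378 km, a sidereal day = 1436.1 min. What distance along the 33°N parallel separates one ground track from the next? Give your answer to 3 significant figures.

T = 112.8 min = 6768.0 s.
Node shift per orbit = (6768.0/86166) × 360° = 28.28°.
Equatorial spacing = 28.28 × 111.3 km/° = 3148 km.
At 33° latitude, spacing = 3148 × cos(33°) = 2640 km.

2640 km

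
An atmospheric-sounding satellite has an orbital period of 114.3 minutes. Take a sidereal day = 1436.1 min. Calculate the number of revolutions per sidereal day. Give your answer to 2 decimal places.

T = 114.3 min = 6858.0 s.
Orbits per sidereal day = 86166 / 6858.0 = 12.564.

12.56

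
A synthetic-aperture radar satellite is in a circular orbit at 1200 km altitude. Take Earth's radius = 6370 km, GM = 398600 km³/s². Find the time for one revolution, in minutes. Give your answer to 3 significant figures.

Semi-major axis a = 6370 + 1200 = 7570 km. Period T = 2π√(a³/μ) = 2π√(7570³/398600) = 6554.7 s = 109.25 min.

109 min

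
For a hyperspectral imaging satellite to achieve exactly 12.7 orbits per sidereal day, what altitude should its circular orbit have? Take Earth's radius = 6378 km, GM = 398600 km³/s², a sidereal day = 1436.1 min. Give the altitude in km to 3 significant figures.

Required period T = 86166 / 12.7 = 6784.7 s.
From T = 2π√(a³/μ): a = (μ T²/4π²)^(1/3) = (398600 × 6784.7² / 4π²)^(1/3) = 7746 km.
Altitude h = a − R = 7746 − 6378 = 1368 km.

1370 km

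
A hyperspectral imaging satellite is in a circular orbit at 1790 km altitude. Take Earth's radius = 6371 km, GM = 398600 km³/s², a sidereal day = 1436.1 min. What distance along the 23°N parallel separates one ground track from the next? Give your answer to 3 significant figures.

3140 km

Semi-major axis a = 6371 + 1790 = 8161 km. Period T = 2π√(a³/μ) = 2π√(8161³/398600) = 7337.1 s = 122.29 min.
Node shift per orbit = (7337.1/86166) × 360° = 30.65°.
Equatorial spacing = 30.65 × 111.2 km/° = 3409 km.
At 23° latitude, spacing = 3409 × cos(23°) = 3138 km.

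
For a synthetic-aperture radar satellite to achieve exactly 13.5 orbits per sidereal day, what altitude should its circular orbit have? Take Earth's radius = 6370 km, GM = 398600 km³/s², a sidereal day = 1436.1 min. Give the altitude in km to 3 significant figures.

Required period T = 86166 / 13.5 = 6382.7 s.
From T = 2π√(a³/μ): a = (μ T²/4π²)^(1/3) = (398600 × 6382.7² / 4π²)^(1/3) = 7437 km.
Altitude h = a − R = 7437 − 6370 = 1067 km.

1070 km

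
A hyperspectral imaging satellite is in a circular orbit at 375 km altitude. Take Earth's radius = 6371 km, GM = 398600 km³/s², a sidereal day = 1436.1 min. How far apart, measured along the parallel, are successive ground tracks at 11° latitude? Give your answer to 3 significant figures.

2510 km

Semi-major axis a = 6371 + 375 = 6746 km. Period T = 2π√(a³/μ) = 2π√(6746³/398600) = 5514.2 s = 91.90 min.
Node shift per orbit = (5514.2/86166) × 360° = 23.04°.
Equatorial spacing = 23.04 × 111.2 km/° = 2562 km.
At 11° latitude, spacing = 2562 × cos(11°) = 2515 km.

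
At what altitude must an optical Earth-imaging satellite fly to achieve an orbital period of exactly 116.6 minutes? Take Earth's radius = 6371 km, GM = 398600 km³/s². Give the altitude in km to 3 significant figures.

T = 116.6 min = 6996.0 s.
From T = 2π√(a³/μ): a = (μ T²/4π²)^(1/3) = (398600 × 6996.0² / 4π²)^(1/3) = 7906 km.
Altitude h = a − R = 7906 − 6371 = 1535 km.

1540 km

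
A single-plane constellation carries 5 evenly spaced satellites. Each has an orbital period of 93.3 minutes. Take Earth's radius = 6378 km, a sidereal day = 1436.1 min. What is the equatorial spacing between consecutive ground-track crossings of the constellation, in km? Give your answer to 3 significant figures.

521 km

T = 93.3 min = 5598.0 s.
Single-satellite node shift = (5598.0/86166) × 360° = 23.39°.
With 5 satellites evenly phased, successive equator crossings are 23.39/5 = 4.678° apart.
That is 4.678 × 111.3 = 521 km at the equator.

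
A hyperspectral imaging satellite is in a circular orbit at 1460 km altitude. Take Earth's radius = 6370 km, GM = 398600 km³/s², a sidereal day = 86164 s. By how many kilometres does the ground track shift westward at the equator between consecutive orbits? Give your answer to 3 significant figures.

3200 km

Semi-major axis a = 6370 + 1460 = 7830 km. Period T = 2π√(a³/μ) = 2π√(7830³/398600) = 6895.3 s = 114.92 min.
During one orbit Earth rotates (6895.3 / 86164) × 360° = 28.81°.
At the equator that is 28.81° × (2π·6370/360) km/° = 28.81 × 111.2 = 3203 km.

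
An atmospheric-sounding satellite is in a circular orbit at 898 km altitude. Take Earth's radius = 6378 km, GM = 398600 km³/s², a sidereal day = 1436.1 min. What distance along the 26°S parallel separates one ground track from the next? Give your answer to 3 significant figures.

Semi-major axis a = 6378 + 898 = 7276 km. Period T = 2π√(a³/μ) = 2π√(7276³/398600) = 6176.6 s = 102.94 min.
Node shift per orbit = (6176.6/86166) × 360° = 25.81°.
Equatorial spacing = 25.81 × 111.3 km/° = 2873 km.
At 26° latitude, spacing = 2873 × cos(26°) = 2582 km.

2580 km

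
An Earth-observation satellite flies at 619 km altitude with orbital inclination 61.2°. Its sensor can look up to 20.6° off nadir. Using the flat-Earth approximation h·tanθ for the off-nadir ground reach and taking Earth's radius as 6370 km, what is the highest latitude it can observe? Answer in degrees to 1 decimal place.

63.3°

For a prograde orbit the ground track reaches latitude ±i = ±61.2°.
Sensor half-swath on the ground ≈ 619·tan(20.6°) = 233 km = 2.09° of latitude.
Maximum observable latitude ≈ 61.2 + 2.09 = 63.3°.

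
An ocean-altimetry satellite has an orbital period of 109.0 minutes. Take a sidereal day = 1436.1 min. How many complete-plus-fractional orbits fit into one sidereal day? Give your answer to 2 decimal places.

13.18

T = 109.0 min = 6540.0 s.
Orbits per sidereal day = 86166 / 6540.0 = 13.175.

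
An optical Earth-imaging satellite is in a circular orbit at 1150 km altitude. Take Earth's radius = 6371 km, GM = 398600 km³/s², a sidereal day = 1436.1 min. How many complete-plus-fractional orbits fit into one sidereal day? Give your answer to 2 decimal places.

Semi-major axis a = 6371 + 1150 = 7521 km. Period T = 2π√(a³/μ) = 2π√(7521³/398600) = 6491.2 s = 108.19 min.
Orbits per sidereal day = 86166 / 6491.2 = 13.274.

13.27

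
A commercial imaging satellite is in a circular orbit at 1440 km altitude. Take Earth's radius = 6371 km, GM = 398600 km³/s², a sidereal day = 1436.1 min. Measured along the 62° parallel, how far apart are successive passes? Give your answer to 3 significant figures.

1500 km

Semi-major axis a = 6371 + 1440 = 7811 km. Period T = 2π√(a³/μ) = 2π√(7811³/398600) = 6870.2 s = 114.50 min.
Node shift per orbit = (6870.2/86166) × 360° = 28.70°.
Equatorial spacing = 28.70 × 111.2 km/° = 3192 km.
At 62° latitude, spacing = 3192 × cos(62°) = 1498 km.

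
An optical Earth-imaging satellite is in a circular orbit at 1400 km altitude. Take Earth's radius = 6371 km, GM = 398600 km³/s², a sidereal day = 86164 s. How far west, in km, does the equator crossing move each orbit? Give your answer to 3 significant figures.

Semi-major axis a = 6371 + 1400 = 7771 km. Period T = 2π√(a³/μ) = 2π√(7771³/398600) = 6817.5 s = 113.63 min.
During one orbit Earth rotates (6817.5 / 86164) × 360° = 28.48°.
At the equator that is 28.48° × (2π·6371/360) km/° = 28.48 × 111.2 = 3167 km.

3170 km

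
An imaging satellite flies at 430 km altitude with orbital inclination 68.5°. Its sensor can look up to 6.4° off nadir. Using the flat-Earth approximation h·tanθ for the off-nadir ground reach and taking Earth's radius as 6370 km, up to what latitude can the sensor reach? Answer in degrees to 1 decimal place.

For a prograde orbit the ground track reaches latitude ±i = ±68.5°.
Sensor half-swath on the ground ≈ 430·tan(6.4°) = 48 km = 0.43° of latitude.
Maximum observable latitude ≈ 68.5 + 0.43 = 68.9°.

68.9°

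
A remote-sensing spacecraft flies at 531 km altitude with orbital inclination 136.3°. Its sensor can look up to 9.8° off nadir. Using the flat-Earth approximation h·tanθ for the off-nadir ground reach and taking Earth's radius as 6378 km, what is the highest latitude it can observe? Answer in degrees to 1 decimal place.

44.5°

Retrograde orbit: the ground track reaches ±(180° − i) = ±(180 − 136.3) = ±43.7°.
Sensor half-swath on the ground ≈ 531·tan(9.8°) = 92 km = 0.82° of latitude.
Maximum observable latitude ≈ 43.7 + 0.82 = 44.5°.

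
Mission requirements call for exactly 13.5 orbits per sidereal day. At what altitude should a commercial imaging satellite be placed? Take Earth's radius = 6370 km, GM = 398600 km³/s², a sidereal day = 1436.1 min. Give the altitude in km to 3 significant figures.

Required period T = 86166 / 13.5 = 6382.7 s.
From T = 2π√(a³/μ): a = (μ T²/4π²)^(1/3) = (398600 × 6382.7² / 4π²)^(1/3) = 7437 km.
Altitude h = a − R = 7437 − 6370 = 1067 km.

1070 km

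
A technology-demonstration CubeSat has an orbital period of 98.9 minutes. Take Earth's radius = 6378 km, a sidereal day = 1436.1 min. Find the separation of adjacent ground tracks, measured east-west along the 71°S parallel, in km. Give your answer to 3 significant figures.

898 km

T = 98.9 min = 5934.0 s.
Node shift per orbit = (5934.0/86166) × 360° = 24.79°.
Equatorial spacing = 24.79 × 111.3 km/° = 2760 km.
At 71° latitude, spacing = 2760 × cos(71°) = 898 km.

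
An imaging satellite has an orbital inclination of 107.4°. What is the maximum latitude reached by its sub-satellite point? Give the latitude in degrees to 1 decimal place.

72.6°

Retrograde orbit: the ground track reaches ±(180° − i) = ±(180 − 107.4) = ±72.6°.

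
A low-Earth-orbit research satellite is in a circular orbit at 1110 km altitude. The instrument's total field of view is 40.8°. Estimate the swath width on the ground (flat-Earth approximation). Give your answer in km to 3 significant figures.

826 km

Half-angle = 40.8°/2 = 20.4°.
Swath width ≈ 2h·tan(θ/2) = 2 × 1110 × tan(20.4°) = 825.6 km.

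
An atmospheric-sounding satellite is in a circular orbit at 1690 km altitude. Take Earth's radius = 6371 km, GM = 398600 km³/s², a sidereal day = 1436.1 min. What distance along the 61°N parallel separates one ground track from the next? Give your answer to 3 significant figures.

Semi-major axis a = 6371 + 1690 = 8061 km. Period T = 2π√(a³/μ) = 2π√(8061³/398600) = 7202.7 s = 120.04 min.
Node shift per orbit = (7202.7/86166) × 360° = 30.09°.
Equatorial spacing = 30.09 × 111.2 km/° = 3346 km.
At 61° latitude, spacing = 3346 × cos(61°) = 1622 km.

1620 km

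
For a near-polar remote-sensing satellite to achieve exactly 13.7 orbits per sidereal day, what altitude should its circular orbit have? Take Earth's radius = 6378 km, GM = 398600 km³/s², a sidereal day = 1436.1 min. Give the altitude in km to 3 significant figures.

Required period T = 86166 / 13.7 = 6289.5 s.
From T = 2π√(a³/μ): a = (μ T²/4π²)^(1/3) = (398600 × 6289.5² / 4π²)^(1/3) = 7364 km.
Altitude h = a − R = 7364 − 6378 = 986 km.

986 km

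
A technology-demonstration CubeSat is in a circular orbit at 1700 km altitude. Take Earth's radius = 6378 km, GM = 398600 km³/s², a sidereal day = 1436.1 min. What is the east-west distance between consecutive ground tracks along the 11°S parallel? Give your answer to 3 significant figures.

3300 km

Semi-major axis a = 6378 + 1700 = 8078 km. Period T = 2π√(a³/μ) = 2π√(8078³/398600) = 7225.5 s = 120.42 min.
Node shift per orbit = (7225.5/86166) × 360° = 30.19°.
Equatorial spacing = 30.19 × 111.3 km/° = 3360 km.
At 11° latitude, spacing = 3360 × cos(11°) = 3299 km.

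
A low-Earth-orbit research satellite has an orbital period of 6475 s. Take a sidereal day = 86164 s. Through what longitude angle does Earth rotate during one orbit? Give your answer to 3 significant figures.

27.1°

During one orbit Earth rotates (6475.0 / 86164) × 360° = 27.05°.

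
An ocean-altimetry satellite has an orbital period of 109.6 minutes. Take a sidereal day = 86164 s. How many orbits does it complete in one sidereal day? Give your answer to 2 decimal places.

13.10

T = 109.6 min = 6576.0 s.
Orbits per sidereal day = 86164 / 6576.0 = 13.103.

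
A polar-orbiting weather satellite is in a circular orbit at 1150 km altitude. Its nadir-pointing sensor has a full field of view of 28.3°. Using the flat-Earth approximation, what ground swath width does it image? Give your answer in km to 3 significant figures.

Half-angle = 28.3°/2 = 14.15°.
Swath width ≈ 2h·tan(θ/2) = 2 × 1150 × tan(14.15°) = 579.9 km.

580 km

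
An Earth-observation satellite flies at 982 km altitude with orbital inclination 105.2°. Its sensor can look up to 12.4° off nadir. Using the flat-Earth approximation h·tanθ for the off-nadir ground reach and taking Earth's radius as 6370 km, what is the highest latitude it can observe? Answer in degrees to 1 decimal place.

76.7°

Retrograde orbit: the ground track reaches ±(180° − i) = ±(180 − 105.2) = ±74.8°.
Sensor half-swath on the ground ≈ 982·tan(12.4°) = 216 km = 1.94° of latitude.
Maximum observable latitude ≈ 74.8 + 1.94 = 76.7°.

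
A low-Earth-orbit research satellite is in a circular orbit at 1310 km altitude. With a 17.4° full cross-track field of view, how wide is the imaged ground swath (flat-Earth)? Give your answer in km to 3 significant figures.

Half-angle = 17.4°/2 = 8.7°.
Swath width ≈ 2h·tan(θ/2) = 2 × 1310 × tan(8.7°) = 400.9 km.

401 km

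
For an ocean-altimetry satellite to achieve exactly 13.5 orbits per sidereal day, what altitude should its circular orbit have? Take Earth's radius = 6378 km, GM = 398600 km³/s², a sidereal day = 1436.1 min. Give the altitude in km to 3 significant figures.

Required period T = 86166 / 13.5 = 6382.7 s.
From T = 2π√(a³/μ): a = (μ T²/4π²)^(1/3) = (398600 × 6382.7² / 4π²)^(1/3) = 7437 km.
Altitude h = a − R = 7437 − 6378 = 1059 km.

1060 km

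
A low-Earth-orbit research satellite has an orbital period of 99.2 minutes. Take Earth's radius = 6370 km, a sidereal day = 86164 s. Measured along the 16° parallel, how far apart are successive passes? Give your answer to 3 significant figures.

2660 km

T = 99.2 min = 5952.0 s.
Node shift per orbit = (5952.0/86164) × 360° = 24.87°.
Equatorial spacing = 24.87 × 111.2 km/° = 2765 km.
At 16° latitude, spacing = 2765 × cos(16°) = 2658 km.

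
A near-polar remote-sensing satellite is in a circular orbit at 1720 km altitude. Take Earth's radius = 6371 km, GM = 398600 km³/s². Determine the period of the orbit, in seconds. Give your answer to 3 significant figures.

Semi-major axis a = 6371 + 1720 = 8091 km. Period T = 2π√(a³/μ) = 2π√(8091³/398600) = 7242.9 s = 120.72 min.

7240 seconds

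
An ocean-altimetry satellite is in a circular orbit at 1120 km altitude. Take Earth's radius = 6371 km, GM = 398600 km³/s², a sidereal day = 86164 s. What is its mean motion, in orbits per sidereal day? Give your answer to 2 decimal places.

13.35

Semi-major axis a = 6371 + 1120 = 7491 km. Period T = 2π√(a³/μ) = 2π√(7491³/398600) = 6452.4 s = 107.54 min.
Orbits per sidereal day = 86164 / 6452.4 = 13.354.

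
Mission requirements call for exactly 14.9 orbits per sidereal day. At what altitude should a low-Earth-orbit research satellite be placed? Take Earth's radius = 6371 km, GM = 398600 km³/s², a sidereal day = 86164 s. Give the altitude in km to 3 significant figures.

592 km

Required period T = 86164 / 14.9 = 5782.8 s.
From T = 2π√(a³/μ): a = (μ T²/4π²)^(1/3) = (398600 × 5782.8² / 4π²)^(1/3) = 6963 km.
Altitude h = a − R = 6963 − 6371 = 592 km.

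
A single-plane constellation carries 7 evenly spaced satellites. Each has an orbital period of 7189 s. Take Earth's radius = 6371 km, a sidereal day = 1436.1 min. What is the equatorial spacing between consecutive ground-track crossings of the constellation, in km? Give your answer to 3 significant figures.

477 km

Single-satellite node shift = (7189.0/86166) × 360° = 30.04°.
With 7 satellites evenly phased, successive equator crossings are 30.04/7 = 4.291° apart.
That is 4.291 × 111.2 = 477 km at the equator.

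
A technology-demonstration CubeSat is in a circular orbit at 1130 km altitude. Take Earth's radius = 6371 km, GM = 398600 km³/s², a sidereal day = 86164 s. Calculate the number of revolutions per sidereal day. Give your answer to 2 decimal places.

13.33

Semi-major axis a = 6371 + 1130 = 7501 km. Period T = 2π√(a³/μ) = 2π√(7501³/398600) = 6465.3 s = 107.76 min.
Orbits per sidereal day = 86164 / 6465.3 = 13.327.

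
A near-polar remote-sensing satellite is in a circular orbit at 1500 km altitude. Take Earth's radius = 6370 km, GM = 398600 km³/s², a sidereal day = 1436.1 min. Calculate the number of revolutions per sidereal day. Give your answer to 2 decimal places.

12.40

Semi-major axis a = 6370 + 1500 = 7870 km. Period T = 2π√(a³/μ) = 2π√(7870³/398600) = 6948.2 s = 115.80 min.
Orbits per sidereal day = 86166 / 6948.2 = 12.401.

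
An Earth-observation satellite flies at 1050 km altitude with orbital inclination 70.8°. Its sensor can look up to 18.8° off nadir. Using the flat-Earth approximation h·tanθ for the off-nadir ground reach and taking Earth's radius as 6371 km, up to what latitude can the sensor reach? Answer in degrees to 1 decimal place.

74.0°

For a prograde orbit the ground track reaches latitude ±i = ±70.8°.
Sensor half-swath on the ground ≈ 1050·tan(18.8°) = 357 km = 3.21° of latitude.
Maximum observable latitude ≈ 70.8 + 3.21 = 74.0°.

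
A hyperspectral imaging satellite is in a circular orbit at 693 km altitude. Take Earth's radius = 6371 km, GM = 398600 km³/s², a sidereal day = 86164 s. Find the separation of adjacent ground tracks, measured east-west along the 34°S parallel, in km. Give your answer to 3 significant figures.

2280 km

Semi-major axis a = 6371 + 693 = 7064 km. Period T = 2π√(a³/μ) = 2π√(7064³/398600) = 5908.6 s = 98.48 min.
Node shift per orbit = (5908.6/86164) × 360° = 24.69°.
Equatorial spacing = 24.69 × 111.2 km/° = 2745 km.
At 34° latitude, spacing = 2745 × cos(34°) = 2276 km.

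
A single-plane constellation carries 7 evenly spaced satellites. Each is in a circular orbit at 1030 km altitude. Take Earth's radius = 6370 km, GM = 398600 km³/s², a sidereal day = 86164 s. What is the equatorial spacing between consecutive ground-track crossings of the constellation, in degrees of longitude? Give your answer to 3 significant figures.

3.78°

Semi-major axis a = 6370 + 1030 = 7400 km. Period T = 2π√(a³/μ) = 2π√(7400³/398600) = 6335.2 s = 105.59 min.
Single-satellite node shift = (6335.2/86164) × 360° = 26.47°.
With 7 satellites evenly phased, successive equator crossings are 26.47/7 = 3.781° apart.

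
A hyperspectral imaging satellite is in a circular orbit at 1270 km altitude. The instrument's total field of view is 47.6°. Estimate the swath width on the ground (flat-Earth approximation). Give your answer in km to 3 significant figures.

1120 km

Half-angle = 47.6°/2 = 23.8°.
Swath width ≈ 2h·tan(θ/2) = 2 × 1270 × tan(23.8°) = 1120.3 km.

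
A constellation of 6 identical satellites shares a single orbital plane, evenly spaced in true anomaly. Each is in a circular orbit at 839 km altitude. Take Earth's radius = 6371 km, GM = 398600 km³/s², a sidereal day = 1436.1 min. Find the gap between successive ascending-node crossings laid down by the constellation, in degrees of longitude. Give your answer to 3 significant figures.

Semi-major axis a = 6371 + 839 = 7210 km. Period T = 2π√(a³/μ) = 2π√(7210³/398600) = 6092.8 s = 101.55 min.
Single-satellite node shift = (6092.8/86166) × 360° = 25.46°.
With 6 satellites evenly phased, successive equator crossings are 25.46/6 = 4.243° apart.

4.24°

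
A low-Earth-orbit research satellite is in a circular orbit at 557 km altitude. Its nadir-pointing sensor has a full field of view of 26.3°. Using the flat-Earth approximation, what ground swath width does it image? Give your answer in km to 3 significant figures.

Half-angle = 26.3°/2 = 13.15°.
Swath width ≈ 2h·tan(θ/2) = 2 × 557 × tan(13.15°) = 260.3 km.

260 km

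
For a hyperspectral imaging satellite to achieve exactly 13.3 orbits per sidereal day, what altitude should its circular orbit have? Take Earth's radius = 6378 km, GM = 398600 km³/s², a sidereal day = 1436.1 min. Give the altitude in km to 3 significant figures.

Required period T = 86166 / 13.3 = 6478.6 s.
From T = 2π√(a³/μ): a = (μ T²/4π²)^(1/3) = (398600 × 6478.6² / 4π²)^(1/3) = 7511 km.
Altitude h = a − R = 7511 − 6378 = 1133 km.

1130 km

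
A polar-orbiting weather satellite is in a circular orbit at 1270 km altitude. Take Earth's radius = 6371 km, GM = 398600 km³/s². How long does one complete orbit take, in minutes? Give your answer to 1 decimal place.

Semi-major axis a = 6371 + 1270 = 7641 km. Period T = 2π√(a³/μ) = 2π√(7641³/398600) = 6647.2 s = 110.79 min.

110.8 min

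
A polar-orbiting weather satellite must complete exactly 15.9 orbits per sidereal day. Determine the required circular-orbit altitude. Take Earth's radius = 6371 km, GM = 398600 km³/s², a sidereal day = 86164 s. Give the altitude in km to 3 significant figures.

297 km

Required period T = 86164 / 15.9 = 5419.1 s.
From T = 2π√(a³/μ): a = (μ T²/4π²)^(1/3) = (398600 × 5419.1² / 4π²)^(1/3) = 6668 km.
Altitude h = a − R = 6668 − 6371 = 297 km.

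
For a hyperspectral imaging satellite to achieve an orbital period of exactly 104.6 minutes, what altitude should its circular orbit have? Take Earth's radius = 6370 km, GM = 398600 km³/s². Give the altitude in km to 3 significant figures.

T = 104.6 min = 6276.0 s.
From T = 2π√(a³/μ): a = (μ T²/4π²)^(1/3) = (398600 × 6276.0² / 4π²)^(1/3) = 7354 km.
Altitude h = a − R = 7354 − 6370 = 984 km.

984 km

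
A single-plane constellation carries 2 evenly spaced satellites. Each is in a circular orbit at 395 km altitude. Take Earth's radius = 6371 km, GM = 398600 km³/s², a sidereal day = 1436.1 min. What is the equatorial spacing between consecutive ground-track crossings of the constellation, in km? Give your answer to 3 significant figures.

1290 km

Semi-major axis a = 6371 + 395 = 6766 km. Period T = 2π√(a³/μ) = 2π√(6766³/398600) = 5538.7 s = 92.31 min.
Single-satellite node shift = (5538.7/86166) × 360° = 23.14°.
With 2 satellites evenly phased, successive equator crossings are 23.14/2 = 11.570° apart.
That is 11.570 × 111.2 = 1287 km at the equator.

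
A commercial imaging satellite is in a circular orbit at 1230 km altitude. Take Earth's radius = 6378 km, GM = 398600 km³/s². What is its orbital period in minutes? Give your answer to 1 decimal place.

110.1 min

Semi-major axis a = 6378 + 1230 = 7608 km. Period T = 2π√(a³/μ) = 2π√(7608³/398600) = 6604.2 s = 110.07 min.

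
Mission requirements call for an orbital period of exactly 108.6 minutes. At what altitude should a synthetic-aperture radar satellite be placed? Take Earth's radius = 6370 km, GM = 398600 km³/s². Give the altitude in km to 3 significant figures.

1170 km

T = 108.6 min = 6516.0 s.
From T = 2π√(a³/μ): a = (μ T²/4π²)^(1/3) = (398600 × 6516.0² / 4π²)^(1/3) = 7540 km.
Altitude h = a − R = 7540 − 6370 = 1170 km.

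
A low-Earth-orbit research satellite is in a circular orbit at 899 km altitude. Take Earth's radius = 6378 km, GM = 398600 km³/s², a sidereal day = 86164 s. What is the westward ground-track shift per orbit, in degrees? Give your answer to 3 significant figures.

Semi-major axis a = 6378 + 899 = 7277 km. Period T = 2π√(a³/μ) = 2π√(7277³/398600) = 6177.9 s = 102.96 min.
During one orbit Earth rotates (6177.9 / 86164) × 360° = 25.81°.

25.8°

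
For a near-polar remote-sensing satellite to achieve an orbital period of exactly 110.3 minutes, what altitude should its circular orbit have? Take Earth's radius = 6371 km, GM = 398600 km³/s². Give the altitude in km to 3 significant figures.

T = 110.3 min = 6618.0 s.
From T = 2π√(a³/μ): a = (μ T²/4π²)^(1/3) = (398600 × 6618.0² / 4π²)^(1/3) = 7619 km.
Altitude h = a − R = 7619 − 6371 = 1248 km.

1250 km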